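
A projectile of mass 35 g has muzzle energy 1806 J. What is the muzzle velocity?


v = sqrt(2*E/m) = sqrt(2*1806/0.035) = 321.2 m/s

321.2 m/s


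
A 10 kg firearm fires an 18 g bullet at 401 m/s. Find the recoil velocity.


v_recoil = m_p * v_p / m_gun = 0.018 * 401 / 10 = 0.7218 m/s

0.7218 m/s


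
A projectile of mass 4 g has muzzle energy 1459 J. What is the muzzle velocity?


v = sqrt(2*E/m) = sqrt(2*1459/0.004) = 854.1 m/s

854.1 m/s


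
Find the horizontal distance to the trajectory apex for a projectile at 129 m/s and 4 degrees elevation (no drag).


R = v0^2*sin(2*theta)/g = 129^2*sin(2*4°)/9.81 = 236.084 m
apex_dist = R/2 = 236.084/2 = 118 m

118 m


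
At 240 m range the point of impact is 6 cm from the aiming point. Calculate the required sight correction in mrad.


1 mrad subtends 1 cm per 10 m of range, so adj = error_cm / (dist_m / 10) = 6 / (240/10) = 0.25 mrad

0.25 mrad


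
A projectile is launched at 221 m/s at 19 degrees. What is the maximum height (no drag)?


H = (v0*sin(theta))^2 / (2g) = (221*sin(19°))^2 / (2*9.81) = 263.9 m

263.9 m


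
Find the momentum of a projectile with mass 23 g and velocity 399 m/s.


p = m*v = 0.023*399 = 9.177 kg·m/s

9.177 kg·m/s


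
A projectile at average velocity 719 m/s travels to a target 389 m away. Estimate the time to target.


t = d/v = 389/719 = 0.541 s

0.541 s


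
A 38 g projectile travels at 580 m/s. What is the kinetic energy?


E = 0.5*m*v^2 = 0.5*0.038*580^2 = 6392 J

6392 J


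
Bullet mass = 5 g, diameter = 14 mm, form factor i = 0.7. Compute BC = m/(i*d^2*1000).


BC = m/(i*d^2*1000) = 5/(0.7 * 14^2 * 1000) = 3.644e-05

3.644e-05


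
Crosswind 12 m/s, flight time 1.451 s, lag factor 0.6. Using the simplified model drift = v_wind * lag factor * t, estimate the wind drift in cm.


drift = v_wind * lag * t = 12 * 0.6 * 1.451 = 10.4472 m ≈ 1045 cm

1045 cm


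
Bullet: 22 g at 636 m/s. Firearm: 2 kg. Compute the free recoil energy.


v_r = m_p*v_p/m_gun = 0.022*636/2 = 6.996 m/s, E_r = 0.5*m_gun*v_r^2 = 0.5*2*6.996^2 = 48.94 J

48.94 J


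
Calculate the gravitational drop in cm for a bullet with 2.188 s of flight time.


drop = 0.5*g*t^2 = 0.5*9.81*2.188^2 = 23.4819 m ≈ 2348 cm

2348 cm


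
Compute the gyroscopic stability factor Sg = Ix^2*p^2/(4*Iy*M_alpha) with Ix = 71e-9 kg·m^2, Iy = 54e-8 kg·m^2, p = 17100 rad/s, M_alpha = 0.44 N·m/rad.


Sg = Ix^2 * p^2 / (4 * Iy * M_alpha) = (71e-9)^2 * 17100^2 / (4 * 54e-8 * 0.44) = 1.551

1.551


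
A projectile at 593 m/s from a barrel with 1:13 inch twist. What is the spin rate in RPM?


twist_m = 13*0.0254 = 0.3302 m
spin = v/twist = 593/0.3302 = 1795.881 rev/s
RPM = spin*60 = 1795.881*60 ≈ 107753 RPM

107753 RPM


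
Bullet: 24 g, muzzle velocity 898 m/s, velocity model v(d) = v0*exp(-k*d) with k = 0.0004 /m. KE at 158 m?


v = v0*exp(-k*d) = 898*exp(-0.0004*158) = 843.003 m/s
E = 0.5*m*v^2 = 0.5*0.024*843.003^2 = 8528 J

8528 J


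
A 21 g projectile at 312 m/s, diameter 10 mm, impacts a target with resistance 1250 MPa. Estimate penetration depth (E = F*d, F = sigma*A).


A = pi*(d/2)^2 = pi*(10/2)^2 = 78.5398 mm^2
E = 0.5*m*v^2 = 0.5*0.021*312^2 = 1022.11 J
depth = E/(sigma*A) = 1022.11 J / (1250 MPa * 78.5398 mm^2) = 1022.11/(1250 * 78.5398) m = 0.0104111 m ≈ 10.41 mm

10.41 mm


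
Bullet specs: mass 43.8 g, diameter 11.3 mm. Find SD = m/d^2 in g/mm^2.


SD = m/d^2 = 43.8/11.3^2 = 0.343 g/mm^2

0.343 g/mm^2


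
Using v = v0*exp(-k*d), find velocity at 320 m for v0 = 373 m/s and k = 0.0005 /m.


v = v0*exp(-k*d) = 373*exp(-0.0005*320) = 317.8 m/s

317.8 m/s


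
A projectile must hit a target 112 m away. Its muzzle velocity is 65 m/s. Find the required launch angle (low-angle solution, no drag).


sin(2*theta) = R*g/v0^2 = 112*9.81/65^2 = 0.260052, theta = arcsin(0.260052)/2 = 7.537°

7.537 degrees


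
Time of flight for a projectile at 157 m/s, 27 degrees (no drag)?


T = 2*v0*sin(theta)/g = 2*157*sin(27°)/9.81 = 14.53 s

14.53 s


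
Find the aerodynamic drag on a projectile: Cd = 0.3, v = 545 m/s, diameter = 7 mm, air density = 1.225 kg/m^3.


A = pi*(d/2)^2 = pi*(7/2000)^2 = 3.84845e-05 m^2
Fd = 0.5*Cd*rho*A*v^2 = 0.5*0.3*1.225*3.84845e-05*545^2 = 2.1 N

2.1 N


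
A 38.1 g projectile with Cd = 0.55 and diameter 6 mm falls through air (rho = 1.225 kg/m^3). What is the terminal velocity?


A = pi*(d/2)^2 = pi*(6/2000)^2 = 2.82743e-05 m^2
vt = sqrt(2mg/(Cd*rho*A)) = sqrt(2*0.0381*9.81/(0.55 * 1.225 * 2.82743e-05)) = 198.1 m/s

198.1 m/s


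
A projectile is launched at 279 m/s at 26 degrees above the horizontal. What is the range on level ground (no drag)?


R = v0^2 * sin(2*theta) / g = 279^2 * sin(2*26°) / 9.81 = 6253 m

6253 m


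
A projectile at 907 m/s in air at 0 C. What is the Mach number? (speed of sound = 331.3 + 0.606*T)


a = 331.3 + 0.606*(0) = 331.3 m/s
M = v/a = 907/331.3 = 2.738

2.738


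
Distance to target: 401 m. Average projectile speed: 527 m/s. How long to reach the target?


t = d/v = 401/527 = 0.7609 s

0.7609 s


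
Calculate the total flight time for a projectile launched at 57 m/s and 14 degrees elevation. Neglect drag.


T = 2*v0*sin(theta)/g = 2*57*sin(14°)/9.81 = 2.811 s

2.811 s


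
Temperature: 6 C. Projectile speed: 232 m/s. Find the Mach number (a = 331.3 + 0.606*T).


a = 331.3 + 0.606*(6) = 334.936 m/s
M = v/a = 232/334.936 = 0.6927

0.6927


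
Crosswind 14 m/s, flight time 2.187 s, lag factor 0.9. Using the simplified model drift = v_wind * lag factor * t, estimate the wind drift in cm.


drift = v_wind * lag * t = 14 * 0.9 * 2.187 = 27.5562 m ≈ 2756 cm

2756 cm


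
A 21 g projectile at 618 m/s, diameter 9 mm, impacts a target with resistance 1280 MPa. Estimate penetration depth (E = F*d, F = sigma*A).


A = pi*(d/2)^2 = pi*(9/2)^2 = 63.6173 mm^2
E = 0.5*m*v^2 = 0.5*0.021*618^2 = 4010.2 J
depth = E/(sigma*A) = 4010.2 J / (1280 MPa * 63.6173 mm^2) = 4010.2/(1280 * 63.6173) m = 0.0492472 m ≈ 49.25 mm

49.25 mm


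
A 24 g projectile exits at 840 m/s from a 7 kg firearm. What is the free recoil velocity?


v_recoil = m_p * v_p / m_gun = 0.024 * 840 / 7 = 2.88 m/s

2.88 m/s


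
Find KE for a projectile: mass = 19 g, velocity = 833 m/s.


E = 0.5*m*v^2 = 0.5*0.019*833^2 = 6592 J

6592 J


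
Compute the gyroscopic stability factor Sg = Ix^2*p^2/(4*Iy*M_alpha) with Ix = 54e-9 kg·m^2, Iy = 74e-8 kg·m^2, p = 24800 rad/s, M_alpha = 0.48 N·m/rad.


Sg = Ix^2 * p^2 / (4 * Iy * M_alpha) = (54e-9)^2 * 24800^2 / (4 * 74e-8 * 0.48) = 1.262

1.262


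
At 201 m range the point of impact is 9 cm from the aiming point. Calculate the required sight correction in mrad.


1 mrad subtends 1 cm per 10 m of range, so adj = error_cm / (dist_m / 10) = 9 / (201/10) = 0.4478 mrad

0.4478 mrad


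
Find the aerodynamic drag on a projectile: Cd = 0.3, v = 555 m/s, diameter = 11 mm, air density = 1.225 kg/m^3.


A = pi*(d/2)^2 = pi*(11/2000)^2 = 9.50332e-05 m^2
Fd = 0.5*Cd*rho*A*v^2 = 0.5*0.3*1.225*9.50332e-05*555^2 = 5.379 N

5.379 N


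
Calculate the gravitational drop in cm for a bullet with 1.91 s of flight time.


drop = 0.5*g*t^2 = 0.5*9.81*1.91^2 = 17.8939 m ≈ 1789 cm

1789 cm


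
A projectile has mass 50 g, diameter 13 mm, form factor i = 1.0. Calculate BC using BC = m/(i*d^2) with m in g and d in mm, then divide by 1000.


BC = m/(i*d^2*1000) = 50/(1.0 * 13^2 * 1000) = 0.0002959

0.0002959


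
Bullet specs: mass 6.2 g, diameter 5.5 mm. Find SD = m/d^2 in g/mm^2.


SD = m/d^2 = 6.2/5.5^2 = 0.205 g/mm^2

0.205 g/mm^2


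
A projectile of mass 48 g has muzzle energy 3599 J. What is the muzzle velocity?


v = sqrt(2*E/m) = sqrt(2*3599/0.048) = 387.2 m/s

387.2 m/s


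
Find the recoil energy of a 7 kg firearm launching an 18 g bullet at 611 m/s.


v_r = m_p*v_p/m_gun = 0.018*611/7 = 1.57114 m/s, E_r = 0.5*m_gun*v_r^2 = 0.5*7*1.57114^2 = 8.64 J

8.64 J


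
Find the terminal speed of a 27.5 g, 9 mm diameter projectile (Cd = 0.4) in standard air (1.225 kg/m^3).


A = pi*(d/2)^2 = pi*(9/2000)^2 = 6.36173e-05 m^2
vt = sqrt(2mg/(Cd*rho*A)) = sqrt(2*0.0275*9.81/(0.4 * 1.225 * 6.36173e-05)) = 131.6 m/s

131.6 m/s


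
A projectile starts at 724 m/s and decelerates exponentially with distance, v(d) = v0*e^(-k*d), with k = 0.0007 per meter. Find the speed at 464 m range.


v = v0*exp(-k*d) = 724*exp(-0.0007*464) = 523.2 m/s

523.2 m/s


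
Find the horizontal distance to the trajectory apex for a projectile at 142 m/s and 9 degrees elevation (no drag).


R = v0^2*sin(2*theta)/g = 142^2*sin(2*9°)/9.81 = 635.17 m
apex_dist = R/2 = 635.17/2 = 317.6 m

317.6 m


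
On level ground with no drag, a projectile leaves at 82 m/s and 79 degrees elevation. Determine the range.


R = v0^2 * sin(2*theta) / g = 82^2 * sin(2*79°) / 9.81 = 256.8 m

256.8 m


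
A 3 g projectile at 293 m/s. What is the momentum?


p = m*v = 0.003*293 = 0.879 kg·m/s

0.879 kg·m/s


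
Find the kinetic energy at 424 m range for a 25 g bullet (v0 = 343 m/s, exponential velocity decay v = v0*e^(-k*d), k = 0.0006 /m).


v = v0*exp(-k*d) = 343*exp(-0.0006*424) = 265.956 m/s
E = 0.5*m*v^2 = 0.5*0.025*265.956^2 = 884.2 J

884.2 J


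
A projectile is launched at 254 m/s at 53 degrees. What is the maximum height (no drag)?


H = (v0*sin(theta))^2 / (2g) = (254*sin(53°))^2 / (2*9.81) = 2097 m

2097 m


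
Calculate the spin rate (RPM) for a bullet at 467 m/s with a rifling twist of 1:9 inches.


twist_m = 9*0.0254 = 0.2286 m
spin = v/twist = 467/0.2286 = 2042.87 rev/s
RPM = spin*60 = 2042.87*60 ≈ 122572 RPM

122572 RPM


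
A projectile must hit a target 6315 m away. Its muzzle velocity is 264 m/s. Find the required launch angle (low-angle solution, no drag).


sin(2*theta) = R*g/v0^2 = 6315*9.81/264^2 = 0.888862, theta = arcsin(0.888862)/2 = 31.37°

31.37 degrees


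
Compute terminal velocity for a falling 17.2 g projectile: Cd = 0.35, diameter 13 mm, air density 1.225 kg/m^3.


A = pi*(d/2)^2 = pi*(13/2000)^2 = 1.32732e-04 m^2
vt = sqrt(2mg/(Cd*rho*A)) = sqrt(2*0.0172*9.81/(0.35 * 1.225 * 1.32732e-04)) = 77.01 m/s

77.01 m/s


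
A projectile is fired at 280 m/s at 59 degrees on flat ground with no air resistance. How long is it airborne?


T = 2*v0*sin(theta)/g = 2*280*sin(59°)/9.81 = 48.93 s

48.93 s


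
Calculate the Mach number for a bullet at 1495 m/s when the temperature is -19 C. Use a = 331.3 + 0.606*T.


a = 331.3 + 0.606*(-19) = 319.786 m/s
M = v/a = 1495/319.786 = 4.675

4.675


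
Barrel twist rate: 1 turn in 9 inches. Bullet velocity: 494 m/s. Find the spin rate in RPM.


twist_m = 9*0.0254 = 0.2286 m
spin = v/twist = 494/0.2286 = 2160.98 rev/s
RPM = spin*60 = 2160.98*60 ≈ 129659 RPM

129659 RPM


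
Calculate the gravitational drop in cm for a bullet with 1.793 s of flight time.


drop = 0.5*g*t^2 = 0.5*9.81*1.793^2 = 15.7688 m ≈ 1577 cm

1577 cm


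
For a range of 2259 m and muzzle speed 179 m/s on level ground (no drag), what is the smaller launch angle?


sin(2*theta) = R*g/v0^2 = 2259*9.81/179^2 = 0.691639, theta = arcsin(0.691639)/2 = 21.88°

21.88 degrees


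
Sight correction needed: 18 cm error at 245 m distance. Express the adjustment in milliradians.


1 mrad subtends 1 cm per 10 m of range, so adj = error_cm / (dist_m / 10) = 18 / (245/10) = 0.7347 mrad

0.7347 mrad


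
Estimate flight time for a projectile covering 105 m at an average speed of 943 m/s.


t = d/v = 105/943 = 0.1113 s

0.1113 s


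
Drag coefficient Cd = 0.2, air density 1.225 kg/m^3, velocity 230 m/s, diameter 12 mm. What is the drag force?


A = pi*(d/2)^2 = pi*(12/2000)^2 = 1.13097e-04 m^2
Fd = 0.5*Cd*rho*A*v^2 = 0.5*0.2*1.225*1.13097e-04*230^2 = 0.7329 N

0.7329 N


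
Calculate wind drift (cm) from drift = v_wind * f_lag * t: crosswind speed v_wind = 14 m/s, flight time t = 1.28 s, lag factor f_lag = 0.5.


drift = v_wind * lag * t = 14 * 0.5 * 1.28 = 8.96 m ≈ 896 cm

896 cm


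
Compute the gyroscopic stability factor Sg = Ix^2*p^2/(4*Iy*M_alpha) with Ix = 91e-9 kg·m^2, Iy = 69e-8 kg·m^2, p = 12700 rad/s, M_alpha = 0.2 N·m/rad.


Sg = Ix^2 * p^2 / (4 * Iy * M_alpha) = (91e-9)^2 * 12700^2 / (4 * 69e-8 * 0.2) = 2.42

2.42


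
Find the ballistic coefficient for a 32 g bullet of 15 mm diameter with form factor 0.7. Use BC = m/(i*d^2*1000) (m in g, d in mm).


BC = m/(i*d^2*1000) = 32/(0.7 * 15^2 * 1000) = 0.0002032

0.0002032


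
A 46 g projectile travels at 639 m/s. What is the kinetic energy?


E = 0.5*m*v^2 = 0.5*0.046*639^2 = 9391 J

9391 J


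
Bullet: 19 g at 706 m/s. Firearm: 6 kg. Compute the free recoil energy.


v_r = m_p*v_p/m_gun = 0.019*706/6 = 2.23567 m/s, E_r = 0.5*m_gun*v_r^2 = 0.5*6*2.23567^2 = 14.99 J

14.99 J


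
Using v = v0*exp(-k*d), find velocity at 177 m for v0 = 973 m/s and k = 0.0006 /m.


v = v0*exp(-k*d) = 973*exp(-0.0006*177) = 875 m/s

875 m/s


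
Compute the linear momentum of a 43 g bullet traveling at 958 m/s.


p = m*v = 0.043*958 = 41.19 kg·m/s

41.19 kg·m/s


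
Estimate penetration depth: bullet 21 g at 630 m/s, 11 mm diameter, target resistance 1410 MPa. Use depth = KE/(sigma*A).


A = pi*(d/2)^2 = pi*(11/2)^2 = 95.0332 mm^2
E = 0.5*m*v^2 = 0.5*0.021*630^2 = 4167.45 J
depth = E/(sigma*A) = 4167.45 J / (1410 MPa * 95.0332 mm^2) = 4167.45/(1410 * 95.0332) m = 0.0311011 m ≈ 31.1 mm

31.1 mm


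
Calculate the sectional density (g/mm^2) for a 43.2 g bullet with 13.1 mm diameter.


SD = m/d^2 = 43.2/13.1^2 = 0.2517 g/mm^2

0.2517 g/mm^2


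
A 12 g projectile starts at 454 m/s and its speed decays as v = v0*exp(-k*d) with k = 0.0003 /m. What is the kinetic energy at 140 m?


v = v0*exp(-k*d) = 454*exp(-0.0003*140) = 435.327 m/s
E = 0.5*m*v^2 = 0.5*0.012*435.327^2 = 1137 J

1137 J


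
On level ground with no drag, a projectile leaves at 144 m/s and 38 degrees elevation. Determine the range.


R = v0^2 * sin(2*theta) / g = 144^2 * sin(2*38°) / 9.81 = 2051 m

2051 m


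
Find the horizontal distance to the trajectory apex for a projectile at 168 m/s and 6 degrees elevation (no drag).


R = v0^2*sin(2*theta)/g = 168^2*sin(2*6°)/9.81 = 598.175 m
apex_dist = R/2 = 598.175/2 = 299.1 m

299.1 m


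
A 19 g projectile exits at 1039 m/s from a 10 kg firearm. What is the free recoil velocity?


v_recoil = m_p * v_p / m_gun = 0.019 * 1039 / 10 = 1.974 m/s

1.974 m/s


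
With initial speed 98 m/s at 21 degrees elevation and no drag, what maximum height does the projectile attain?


H = (v0*sin(theta))^2 / (2g) = (98*sin(21°))^2 / (2*9.81) = 62.87 m

62.87 m


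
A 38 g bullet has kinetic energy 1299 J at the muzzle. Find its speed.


v = sqrt(2*E/m) = sqrt(2*1299/0.038) = 261.5 m/s

261.5 m/s


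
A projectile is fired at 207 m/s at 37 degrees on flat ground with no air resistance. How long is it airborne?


T = 2*v0*sin(theta)/g = 2*207*sin(37°)/9.81 = 25.4 s

25.4 s


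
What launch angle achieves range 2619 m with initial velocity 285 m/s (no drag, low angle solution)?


sin(2*theta) = R*g/v0^2 = 2619*9.81/285^2 = 0.316311, theta = arcsin(0.316311)/2 = 9.22°

9.22 degrees


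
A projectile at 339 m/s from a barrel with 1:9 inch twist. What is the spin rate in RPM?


twist_m = 9*0.0254 = 0.2286 m
spin = v/twist = 339/0.2286 = 1482.94 rev/s
RPM = spin*60 = 1482.94*60 ≈ 88976 RPM

88976 RPM


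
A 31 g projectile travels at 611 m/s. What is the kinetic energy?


E = 0.5*m*v^2 = 0.5*0.031*611^2 = 5786 J

5786 J


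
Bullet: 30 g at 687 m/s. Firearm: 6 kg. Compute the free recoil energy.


v_r = m_p*v_p/m_gun = 0.03*687/6 = 3.435 m/s, E_r = 0.5*m_gun*v_r^2 = 0.5*6*3.435^2 = 35.4 J

35.4 J


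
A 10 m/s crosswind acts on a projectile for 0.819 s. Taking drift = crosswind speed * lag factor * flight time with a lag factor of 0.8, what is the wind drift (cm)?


drift = v_wind * lag * t = 10 * 0.8 * 0.819 = 6.552 m ≈ 655.2 cm

655.2 cm


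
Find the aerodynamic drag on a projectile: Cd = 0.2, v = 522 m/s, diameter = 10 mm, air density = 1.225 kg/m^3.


A = pi*(d/2)^2 = pi*(10/2000)^2 = 7.85398e-05 m^2
Fd = 0.5*Cd*rho*A*v^2 = 0.5*0.2*1.225*7.85398e-05*522^2 = 2.622 N

2.622 N


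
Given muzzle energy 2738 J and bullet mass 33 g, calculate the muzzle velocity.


v = sqrt(2*E/m) = sqrt(2*2738/0.033) = 407.4 m/s

407.4 m/s


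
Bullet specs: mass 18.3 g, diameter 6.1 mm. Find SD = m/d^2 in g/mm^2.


SD = m/d^2 = 18.3/6.1^2 = 0.4918 g/mm^2

0.4918 g/mm^2


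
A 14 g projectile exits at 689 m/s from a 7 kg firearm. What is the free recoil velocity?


v_recoil = m_p * v_p / m_gun = 0.014 * 689 / 7 = 1.378 m/s

1.378 m/s


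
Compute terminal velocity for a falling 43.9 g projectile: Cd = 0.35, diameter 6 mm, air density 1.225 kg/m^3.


A = pi*(d/2)^2 = pi*(6/2000)^2 = 2.82743e-05 m^2
vt = sqrt(2mg/(Cd*rho*A)) = sqrt(2*0.0439*9.81/(0.35 * 1.225 * 2.82743e-05)) = 266.6 m/s

266.6 m/s


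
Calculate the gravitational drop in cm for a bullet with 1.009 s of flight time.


drop = 0.5*g*t^2 = 0.5*9.81*1.009^2 = 4.99369 m ≈ 499.4 cm

499.4 cm


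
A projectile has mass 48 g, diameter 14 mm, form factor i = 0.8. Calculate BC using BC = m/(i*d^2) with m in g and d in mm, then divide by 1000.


BC = m/(i*d^2*1000) = 48/(0.8 * 14^2 * 1000) = 0.0003061

0.0003061


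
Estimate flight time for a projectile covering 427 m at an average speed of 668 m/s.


t = d/v = 427/668 = 0.6392 s

0.6392 s


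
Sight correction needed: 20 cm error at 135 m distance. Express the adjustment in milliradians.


1 mrad subtends 1 cm per 10 m of range, so adj = error_cm / (dist_m / 10) = 20 / (135/10) = 1.481 mrad

1.481 mrad


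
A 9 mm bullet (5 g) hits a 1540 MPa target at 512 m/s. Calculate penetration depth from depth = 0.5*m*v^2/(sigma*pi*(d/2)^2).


A = pi*(d/2)^2 = pi*(9/2)^2 = 63.6173 mm^2
E = 0.5*m*v^2 = 0.5*0.005*512^2 = 655.36 J
depth = E/(sigma*A) = 655.36 J / (1540 MPa * 63.6173 mm^2) = 655.36/(1540 * 63.6173) m = 0.00668936 m ≈ 6.689 mm

6.689 mm


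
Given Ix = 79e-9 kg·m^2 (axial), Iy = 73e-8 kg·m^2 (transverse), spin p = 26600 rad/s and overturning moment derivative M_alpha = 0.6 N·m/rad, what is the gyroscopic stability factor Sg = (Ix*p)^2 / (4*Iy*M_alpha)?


Sg = Ix^2 * p^2 / (4 * Iy * M_alpha) = (79e-9)^2 * 26600^2 / (4 * 73e-8 * 0.6) = 2.52

2.52


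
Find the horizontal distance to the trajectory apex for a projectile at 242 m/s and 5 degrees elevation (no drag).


R = v0^2*sin(2*theta)/g = 242^2*sin(2*5°)/9.81 = 1036.65 m
apex_dist = R/2 = 1036.65/2 = 518.3 m

518.3 m


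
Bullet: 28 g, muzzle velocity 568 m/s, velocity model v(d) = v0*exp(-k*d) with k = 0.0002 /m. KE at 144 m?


v = v0*exp(-k*d) = 568*exp(-0.0002*144) = 551.875 m/s
E = 0.5*m*v^2 = 0.5*0.028*551.875^2 = 4264 J

4264 J


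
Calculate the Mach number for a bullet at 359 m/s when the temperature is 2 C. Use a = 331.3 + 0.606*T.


a = 331.3 + 0.606*(2) = 332.512 m/s
M = v/a = 359/332.512 = 1.08

1.08


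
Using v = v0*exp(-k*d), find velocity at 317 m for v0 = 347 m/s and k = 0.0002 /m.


v = v0*exp(-k*d) = 347*exp(-0.0002*317) = 325.7 m/s

325.7 m/s


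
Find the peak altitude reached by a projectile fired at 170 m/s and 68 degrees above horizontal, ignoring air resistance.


H = (v0*sin(theta))^2 / (2g) = (170*sin(68°))^2 / (2*9.81) = 1266 m

1266 m


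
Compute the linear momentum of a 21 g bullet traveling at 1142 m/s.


p = m*v = 0.021*1142 = 23.98 kg·m/s

23.98 kg·m/s


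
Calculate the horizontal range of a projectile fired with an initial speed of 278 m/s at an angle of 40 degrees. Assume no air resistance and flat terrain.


R = v0^2 * sin(2*theta) / g = 278^2 * sin(2*40°) / 9.81 = 7758 m

7758 m


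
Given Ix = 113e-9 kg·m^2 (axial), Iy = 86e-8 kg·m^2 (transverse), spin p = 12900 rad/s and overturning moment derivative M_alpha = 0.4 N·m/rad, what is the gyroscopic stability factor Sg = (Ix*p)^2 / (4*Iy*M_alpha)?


Sg = Ix^2 * p^2 / (4 * Iy * M_alpha) = (113e-9)^2 * 12900^2 / (4 * 86e-8 * 0.4) = 1.544

1.544


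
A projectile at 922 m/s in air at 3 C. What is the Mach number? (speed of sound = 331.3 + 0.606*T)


a = 331.3 + 0.606*(3) = 333.118 m/s
M = v/a = 922/333.118 = 2.768

2.768


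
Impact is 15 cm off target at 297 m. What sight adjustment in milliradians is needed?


1 mrad subtends 1 cm per 10 m of range, so adj = error_cm / (dist_m / 10) = 15 / (297/10) = 0.5051 mrad

0.5051 mrad


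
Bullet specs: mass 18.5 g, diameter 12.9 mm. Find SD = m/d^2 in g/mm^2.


SD = m/d^2 = 18.5/12.9^2 = 0.1112 g/mm^2

0.1112 g/mm^2


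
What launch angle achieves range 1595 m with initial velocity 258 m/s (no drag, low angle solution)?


sin(2*theta) = R*g/v0^2 = 1595*9.81/258^2 = 0.235066, theta = arcsin(0.235066)/2 = 6.798°

6.798 degrees


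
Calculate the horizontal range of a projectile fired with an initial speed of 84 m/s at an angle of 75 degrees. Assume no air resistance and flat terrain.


R = v0^2 * sin(2*theta) / g = 84^2 * sin(2*75°) / 9.81 = 359.6 m

359.6 m


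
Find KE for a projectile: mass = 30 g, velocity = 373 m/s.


E = 0.5*m*v^2 = 0.5*0.03*373^2 = 2087 J

2087 J


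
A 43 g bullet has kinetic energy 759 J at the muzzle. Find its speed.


v = sqrt(2*E/m) = sqrt(2*759/0.043) = 187.9 m/s

187.9 m/s


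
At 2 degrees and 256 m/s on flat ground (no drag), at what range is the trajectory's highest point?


R = v0^2*sin(2*theta)/g = 256^2*sin(2*2°)/9.81 = 466.01 m
apex_dist = R/2 = 466.01/2 = 233 m

233 m


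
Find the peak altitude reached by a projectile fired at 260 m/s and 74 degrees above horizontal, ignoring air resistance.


H = (v0*sin(theta))^2 / (2g) = (260*sin(74°))^2 / (2*9.81) = 3184 m

3184 m


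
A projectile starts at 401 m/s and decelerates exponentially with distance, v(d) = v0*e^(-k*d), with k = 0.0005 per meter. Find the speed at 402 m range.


v = v0*exp(-k*d) = 401*exp(-0.0005*402) = 328 m/s

328 m/s


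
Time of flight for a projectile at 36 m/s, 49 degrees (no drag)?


T = 2*v0*sin(theta)/g = 2*36*sin(49°)/9.81 = 5.539 s

5.539 s


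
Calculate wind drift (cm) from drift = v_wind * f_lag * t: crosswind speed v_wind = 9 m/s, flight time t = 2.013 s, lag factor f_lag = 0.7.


drift = v_wind * lag * t = 9 * 0.7 * 2.013 = 12.6819 m ≈ 1268 cm

1268 cm


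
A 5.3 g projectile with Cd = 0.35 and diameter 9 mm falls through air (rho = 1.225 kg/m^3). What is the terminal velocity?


A = pi*(d/2)^2 = pi*(9/2000)^2 = 6.36173e-05 m^2
vt = sqrt(2mg/(Cd*rho*A)) = sqrt(2*0.0053*9.81/(0.35 * 1.225 * 6.36173e-05)) = 61.74 m/s

61.74 m/s


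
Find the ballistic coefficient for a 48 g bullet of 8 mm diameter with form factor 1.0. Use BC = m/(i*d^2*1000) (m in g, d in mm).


BC = m/(i*d^2*1000) = 48/(1.0 * 8^2 * 1000) = 0.00075

0.00075


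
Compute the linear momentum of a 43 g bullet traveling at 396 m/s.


p = m*v = 0.043*396 = 17.03 kg·m/s

17.03 kg·m/s


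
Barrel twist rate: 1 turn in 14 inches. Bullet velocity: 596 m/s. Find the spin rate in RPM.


twist_m = 14*0.0254 = 0.3556 m
spin = v/twist = 596/0.3556 = 1676.04 rev/s
RPM = spin*60 = 1676.04*60 ≈ 100562 RPM

100562 RPM


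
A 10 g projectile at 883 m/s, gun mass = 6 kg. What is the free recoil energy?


v_r = m_p*v_p/m_gun = 0.01*883/6 = 1.47167 m/s, E_r = 0.5*m_gun*v_r^2 = 0.5*6*1.47167^2 = 6.497 J

6.497 J


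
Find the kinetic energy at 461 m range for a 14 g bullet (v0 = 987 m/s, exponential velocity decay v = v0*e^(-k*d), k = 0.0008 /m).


v = v0*exp(-k*d) = 987*exp(-0.0008*461) = 682.573 m/s
E = 0.5*m*v^2 = 0.5*0.014*682.573^2 = 3261 J

3261 J


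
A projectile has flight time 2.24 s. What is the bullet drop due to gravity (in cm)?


drop = 0.5*g*t^2 = 0.5*9.81*2.24^2 = 24.6113 m ≈ 2461 cm

2461 cm


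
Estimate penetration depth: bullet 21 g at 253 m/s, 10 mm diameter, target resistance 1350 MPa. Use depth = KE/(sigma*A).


A = pi*(d/2)^2 = pi*(10/2)^2 = 78.5398 mm^2
E = 0.5*m*v^2 = 0.5*0.021*253^2 = 672.095 J
depth = E/(sigma*A) = 672.095 J / (1350 MPa * 78.5398 mm^2) = 672.095/(1350 * 78.5398) m = 0.00633879 m ≈ 6.339 mm

6.339 mm


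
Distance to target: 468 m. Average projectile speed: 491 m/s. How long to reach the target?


t = d/v = 468/491 = 0.9532 s

0.9532 s


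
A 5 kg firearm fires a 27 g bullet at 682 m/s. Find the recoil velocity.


v_recoil = m_p * v_p / m_gun = 0.027 * 682 / 5 = 3.683 m/s

3.683 m/s


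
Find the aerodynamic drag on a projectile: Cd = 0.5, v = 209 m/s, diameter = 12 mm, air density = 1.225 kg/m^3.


A = pi*(d/2)^2 = pi*(12/2000)^2 = 1.13097e-04 m^2
Fd = 0.5*Cd*rho*A*v^2 = 0.5*0.5*1.225*1.13097e-04*209^2 = 1.513 N

1.513 N


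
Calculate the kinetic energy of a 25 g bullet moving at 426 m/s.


E = 0.5*m*v^2 = 0.5*0.025*426^2 = 2268 J

2268 J


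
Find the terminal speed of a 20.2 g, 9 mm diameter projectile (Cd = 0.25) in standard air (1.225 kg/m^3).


A = pi*(d/2)^2 = pi*(9/2000)^2 = 6.36173e-05 m^2
vt = sqrt(2mg/(Cd*rho*A)) = sqrt(2*0.0202*9.81/(0.25 * 1.225 * 6.36173e-05)) = 142.6 m/s

142.6 m/s


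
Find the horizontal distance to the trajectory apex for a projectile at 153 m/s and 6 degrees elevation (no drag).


R = v0^2*sin(2*theta)/g = 153^2*sin(2*6°)/9.81 = 496.127 m
apex_dist = R/2 = 496.127/2 = 248.1 m

248.1 m


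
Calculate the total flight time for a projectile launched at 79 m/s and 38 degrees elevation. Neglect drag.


T = 2*v0*sin(theta)/g = 2*79*sin(38°)/9.81 = 9.916 s

9.916 s


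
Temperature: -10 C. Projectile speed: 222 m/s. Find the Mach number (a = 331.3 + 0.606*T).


a = 331.3 + 0.606*(-10) = 325.24 m/s
M = v/a = 222/325.24 = 0.6826

0.6826


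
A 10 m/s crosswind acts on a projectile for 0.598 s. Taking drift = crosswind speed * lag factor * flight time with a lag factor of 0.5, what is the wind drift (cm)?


drift = v_wind * lag * t = 10 * 0.5 * 0.598 = 2.99 m ≈ 299 cm

299 cm


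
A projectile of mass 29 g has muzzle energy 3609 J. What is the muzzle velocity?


v = sqrt(2*E/m) = sqrt(2*3609/0.029) = 498.9 m/s

498.9 m/s


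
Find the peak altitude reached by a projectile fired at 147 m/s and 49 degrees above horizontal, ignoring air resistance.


H = (v0*sin(theta))^2 / (2g) = (147*sin(49°))^2 / (2*9.81) = 627.3 m

627.3 m


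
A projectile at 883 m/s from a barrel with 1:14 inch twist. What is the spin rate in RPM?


twist_m = 14*0.0254 = 0.3556 m
spin = v/twist = 883/0.3556 = 2483.127 rev/s
RPM = spin*60 = 2483.127*60 ≈ 148988 RPM

148988 RPM


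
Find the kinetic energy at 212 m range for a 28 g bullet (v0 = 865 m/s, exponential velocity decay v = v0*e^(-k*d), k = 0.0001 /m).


v = v0*exp(-k*d) = 865*exp(-0.0001*212) = 846.855 m/s
E = 0.5*m*v^2 = 0.5*0.028*846.855^2 = 10040 J

10040 J


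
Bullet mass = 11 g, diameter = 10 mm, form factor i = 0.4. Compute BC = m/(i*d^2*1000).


BC = m/(i*d^2*1000) = 11/(0.4 * 10^2 * 1000) = 0.000275

0.000275


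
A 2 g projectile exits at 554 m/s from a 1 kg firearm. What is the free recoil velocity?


v_recoil = m_p * v_p / m_gun = 0.002 * 554 / 1 = 1.108 m/s

1.108 m/s


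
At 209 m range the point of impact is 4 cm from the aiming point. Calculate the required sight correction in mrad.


1 mrad subtends 1 cm per 10 m of range, so adj = error_cm / (dist_m / 10) = 4 / (209/10) = 0.1914 mrad

0.1914 mrad


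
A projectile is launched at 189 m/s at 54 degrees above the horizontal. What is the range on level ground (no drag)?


R = v0^2 * sin(2*theta) / g = 189^2 * sin(2*54°) / 9.81 = 3463 m

3463 m


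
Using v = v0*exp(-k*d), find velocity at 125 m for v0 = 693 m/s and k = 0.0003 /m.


v = v0*exp(-k*d) = 693*exp(-0.0003*125) = 667.5 m/s

667.5 m/s


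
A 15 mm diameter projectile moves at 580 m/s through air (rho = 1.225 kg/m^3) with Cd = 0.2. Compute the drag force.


A = pi*(d/2)^2 = pi*(15/2000)^2 = 1.76715e-04 m^2
Fd = 0.5*Cd*rho*A*v^2 = 0.5*0.2*1.225*1.76715e-04*580^2 = 7.282 N

7.282 N


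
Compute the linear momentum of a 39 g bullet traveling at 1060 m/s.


p = m*v = 0.039*1060 = 41.34 kg·m/s

41.34 kg·m/s


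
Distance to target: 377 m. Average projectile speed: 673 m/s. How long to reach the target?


t = d/v = 377/673 = 0.5602 s

0.5602 s


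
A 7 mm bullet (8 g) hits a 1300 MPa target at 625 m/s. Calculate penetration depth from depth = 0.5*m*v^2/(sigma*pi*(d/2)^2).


A = pi*(d/2)^2 = pi*(7/2)^2 = 38.4845 mm^2
E = 0.5*m*v^2 = 0.5*0.008*625^2 = 1562.5 J
depth = E/(sigma*A) = 1562.5 J / (1300 MPa * 38.4845 mm^2) = 1562.5/(1300 * 38.4845) m = 0.0312313 m ≈ 31.23 mm

31.23 mm


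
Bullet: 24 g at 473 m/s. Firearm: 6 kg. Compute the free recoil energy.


v_r = m_p*v_p/m_gun = 0.024*473/6 = 1.892 m/s, E_r = 0.5*m_gun*v_r^2 = 0.5*6*1.892^2 = 10.74 J

10.74 J


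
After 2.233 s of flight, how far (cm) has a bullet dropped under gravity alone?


drop = 0.5*g*t^2 = 0.5*9.81*2.233^2 = 24.4577 m ≈ 2446 cm

2446 cm


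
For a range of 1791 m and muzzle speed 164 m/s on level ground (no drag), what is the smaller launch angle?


sin(2*theta) = R*g/v0^2 = 1791*9.81/164^2 = 0.653246, theta = arcsin(0.653246)/2 = 20.39°

20.39 degrees


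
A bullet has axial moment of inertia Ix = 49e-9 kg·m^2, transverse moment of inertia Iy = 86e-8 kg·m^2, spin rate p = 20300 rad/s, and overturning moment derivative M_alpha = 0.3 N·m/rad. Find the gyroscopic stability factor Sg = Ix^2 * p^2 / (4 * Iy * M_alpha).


Sg = Ix^2 * p^2 / (4 * Iy * M_alpha) = (49e-9)^2 * 20300^2 / (4 * 86e-8 * 0.3) = 0.9587

0.9587


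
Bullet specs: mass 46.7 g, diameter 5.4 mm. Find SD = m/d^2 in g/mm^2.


SD = m/d^2 = 46.7/5.4^2 = 1.602 g/mm^2

1.602 g/mm^2


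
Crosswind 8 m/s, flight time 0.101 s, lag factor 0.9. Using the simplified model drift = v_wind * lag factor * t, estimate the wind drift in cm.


drift = v_wind * lag * t = 8 * 0.9 * 0.101 = 0.7272 m ≈ 72.72 cm

72.72 cm


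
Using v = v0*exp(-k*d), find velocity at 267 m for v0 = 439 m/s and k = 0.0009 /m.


v = v0*exp(-k*d) = 439*exp(-0.0009*267) = 345.2 m/s

345.2 m/s


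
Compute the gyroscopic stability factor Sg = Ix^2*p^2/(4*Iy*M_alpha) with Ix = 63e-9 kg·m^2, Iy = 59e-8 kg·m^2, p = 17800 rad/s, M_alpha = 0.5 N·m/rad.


Sg = Ix^2 * p^2 / (4 * Iy * M_alpha) = (63e-9)^2 * 17800^2 / (4 * 59e-8 * 0.5) = 1.066

1.066


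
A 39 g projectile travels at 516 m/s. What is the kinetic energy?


E = 0.5*m*v^2 = 0.5*0.039*516^2 = 5192 J

5192 J


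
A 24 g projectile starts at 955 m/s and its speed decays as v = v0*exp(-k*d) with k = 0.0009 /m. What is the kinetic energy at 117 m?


v = v0*exp(-k*d) = 955*exp(-0.0009*117) = 859.552 m/s
E = 0.5*m*v^2 = 0.5*0.024*859.552^2 = 8866 J

8866 J


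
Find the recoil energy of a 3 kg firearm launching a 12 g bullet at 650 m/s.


v_r = m_p*v_p/m_gun = 0.012*650/3 = 2.6 m/s, E_r = 0.5*m_gun*v_r^2 = 0.5*3*2.6^2 = 10.14 J

10.14 J


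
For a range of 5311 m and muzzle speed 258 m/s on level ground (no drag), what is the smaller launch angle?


sin(2*theta) = R*g/v0^2 = 5311*9.81/258^2 = 0.782719, theta = arcsin(0.782719)/2 = 25.76°

25.76 degrees


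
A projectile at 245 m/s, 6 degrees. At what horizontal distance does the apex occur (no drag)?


R = v0^2*sin(2*theta)/g = 245^2*sin(2*6°)/9.81 = 1272.16 m
apex_dist = R/2 = 1272.16/2 = 636.1 m

636.1 m


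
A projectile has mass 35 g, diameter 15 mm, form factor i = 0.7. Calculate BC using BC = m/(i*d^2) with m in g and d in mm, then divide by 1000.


BC = m/(i*d^2*1000) = 35/(0.7 * 15^2 * 1000) = 0.0002222

0.0002222


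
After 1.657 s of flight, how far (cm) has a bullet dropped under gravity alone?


drop = 0.5*g*t^2 = 0.5*9.81*1.657^2 = 13.4674 m ≈ 1347 cm

1347 cm


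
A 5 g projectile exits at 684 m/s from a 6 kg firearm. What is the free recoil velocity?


v_recoil = m_p * v_p / m_gun = 0.005 * 684 / 6 = 0.57 m/s

0.57 m/s


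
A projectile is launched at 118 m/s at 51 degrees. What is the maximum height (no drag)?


H = (v0*sin(theta))^2 / (2g) = (118*sin(51°))^2 / (2*9.81) = 428.6 m

428.6 m


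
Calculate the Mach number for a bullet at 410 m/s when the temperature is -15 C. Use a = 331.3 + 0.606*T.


a = 331.3 + 0.606*(-15) = 322.21 m/s
M = v/a = 410/322.21 = 1.272

1.272


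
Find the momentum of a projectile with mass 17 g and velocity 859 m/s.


p = m*v = 0.017*859 = 14.6 kg·m/s

14.6 kg·m/s


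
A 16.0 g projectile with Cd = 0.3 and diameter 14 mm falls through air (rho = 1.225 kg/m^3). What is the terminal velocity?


A = pi*(d/2)^2 = pi*(14/2000)^2 = 1.53938e-04 m^2
vt = sqrt(2mg/(Cd*rho*A)) = sqrt(2*0.016*9.81/(0.3 * 1.225 * 1.53938e-04)) = 74.49 m/s

74.49 m/s


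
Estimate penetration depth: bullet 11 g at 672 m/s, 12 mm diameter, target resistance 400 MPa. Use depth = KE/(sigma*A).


A = pi*(d/2)^2 = pi*(12/2)^2 = 113.097 mm^2
E = 0.5*m*v^2 = 0.5*0.011*672^2 = 2483.71 J
depth = E/(sigma*A) = 2483.71 J / (400 MPa * 113.097 mm^2) = 2483.71/(400 * 113.097) m = 0.0549021 m ≈ 54.9 mm

54.9 mm


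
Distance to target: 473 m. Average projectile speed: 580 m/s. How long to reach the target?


t = d/v = 473/580 = 0.8155 s

0.8155 s


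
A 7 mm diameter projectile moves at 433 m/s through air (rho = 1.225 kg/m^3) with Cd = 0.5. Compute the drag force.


A = pi*(d/2)^2 = pi*(7/2000)^2 = 3.84845e-05 m^2
Fd = 0.5*Cd*rho*A*v^2 = 0.5*0.5*1.225*3.84845e-05*433^2 = 2.21 N

2.21 N


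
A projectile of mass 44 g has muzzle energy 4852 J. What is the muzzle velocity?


v = sqrt(2*E/m) = sqrt(2*4852/0.044) = 469.6 m/s

469.6 m/s


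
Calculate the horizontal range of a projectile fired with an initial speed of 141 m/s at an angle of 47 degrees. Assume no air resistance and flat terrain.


R = v0^2 * sin(2*theta) / g = 141^2 * sin(2*47°) / 9.81 = 2022 m

2022 m


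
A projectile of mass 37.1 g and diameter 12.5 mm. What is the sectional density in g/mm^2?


SD = m/d^2 = 37.1/12.5^2 = 0.2374 g/mm^2

0.2374 g/mm^2


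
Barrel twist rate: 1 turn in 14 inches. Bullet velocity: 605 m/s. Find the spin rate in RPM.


twist_m = 14*0.0254 = 0.3556 m
spin = v/twist = 605/0.3556 = 1701.35 rev/s
RPM = spin*60 = 1701.35*60 ≈ 102081 RPM

102081 RPM


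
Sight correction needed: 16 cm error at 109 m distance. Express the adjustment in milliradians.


1 mrad subtends 1 cm per 10 m of range, so adj = error_cm / (dist_m / 10) = 16 / (109/10) = 1.468 mrad

1.468 mrad


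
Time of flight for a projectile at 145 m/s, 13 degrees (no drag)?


T = 2*v0*sin(theta)/g = 2*145*sin(13°)/9.81 = 6.65 s

6.65 s


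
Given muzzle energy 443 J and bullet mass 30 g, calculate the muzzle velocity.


v = sqrt(2*E/m) = sqrt(2*443/0.03) = 171.9 m/s

171.9 m/s


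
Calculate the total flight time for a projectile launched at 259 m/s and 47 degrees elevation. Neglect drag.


T = 2*v0*sin(theta)/g = 2*259*sin(47°)/9.81 = 38.62 s

38.62 s


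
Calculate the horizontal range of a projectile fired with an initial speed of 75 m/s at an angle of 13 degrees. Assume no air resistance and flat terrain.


R = v0^2 * sin(2*theta) / g = 75^2 * sin(2*13°) / 9.81 = 251.4 m

251.4 m


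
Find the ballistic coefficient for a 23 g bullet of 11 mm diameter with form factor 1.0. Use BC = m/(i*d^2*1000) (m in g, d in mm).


BC = m/(i*d^2*1000) = 23/(1.0 * 11^2 * 1000) = 0.0001901

0.0001901


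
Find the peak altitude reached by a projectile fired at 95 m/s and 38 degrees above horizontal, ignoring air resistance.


H = (v0*sin(theta))^2 / (2g) = (95*sin(38°))^2 / (2*9.81) = 174.4 m

174.4 m


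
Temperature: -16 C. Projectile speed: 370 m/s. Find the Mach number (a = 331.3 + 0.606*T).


a = 331.3 + 0.606*(-16) = 321.604 m/s
M = v/a = 370/321.604 = 1.15

1.15


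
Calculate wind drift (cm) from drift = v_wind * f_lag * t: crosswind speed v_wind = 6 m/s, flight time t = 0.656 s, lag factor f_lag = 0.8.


drift = v_wind * lag * t = 6 * 0.8 * 0.656 = 3.1488 m ≈ 314.9 cm

314.9 cm


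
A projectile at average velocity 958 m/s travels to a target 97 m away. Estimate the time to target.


t = d/v = 97/958 = 0.1013 s

0.1013 s


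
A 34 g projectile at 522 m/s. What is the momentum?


p = m*v = 0.034*522 = 17.75 kg·m/s

17.75 kg·m/s


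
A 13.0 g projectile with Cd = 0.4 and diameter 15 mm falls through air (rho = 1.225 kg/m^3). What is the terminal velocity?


A = pi*(d/2)^2 = pi*(15/2000)^2 = 1.76715e-04 m^2
vt = sqrt(2mg/(Cd*rho*A)) = sqrt(2*0.013*9.81/(0.4 * 1.225 * 1.76715e-04)) = 54.27 m/s

54.27 m/s


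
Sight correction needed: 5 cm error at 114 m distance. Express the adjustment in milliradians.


1 mrad subtends 1 cm per 10 m of range, so adj = error_cm / (dist_m / 10) = 5 / (114/10) = 0.4386 mrad

0.4386 mrad


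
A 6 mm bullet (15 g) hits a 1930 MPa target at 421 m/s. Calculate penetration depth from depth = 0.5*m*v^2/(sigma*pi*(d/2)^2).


A = pi*(d/2)^2 = pi*(6/2)^2 = 28.2743 mm^2
E = 0.5*m*v^2 = 0.5*0.015*421^2 = 1329.31 J
depth = E/(sigma*A) = 1329.31 J / (1930 MPa * 28.2743 mm^2) = 1329.31/(1930 * 28.2743) m = 0.0243599 m ≈ 24.36 mm

24.36 mm


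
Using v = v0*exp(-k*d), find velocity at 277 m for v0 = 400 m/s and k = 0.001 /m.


v = v0*exp(-k*d) = 400*exp(-0.001*277) = 303.2 m/s

303.2 m/s


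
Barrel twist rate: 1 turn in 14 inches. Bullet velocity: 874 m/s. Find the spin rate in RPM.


twist_m = 14*0.0254 = 0.3556 m
spin = v/twist = 874/0.3556 = 2457.818 rev/s
RPM = spin*60 = 2457.818*60 ≈ 147469 RPM

147469 RPM


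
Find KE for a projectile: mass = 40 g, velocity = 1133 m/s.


E = 0.5*m*v^2 = 0.5*0.04*1133^2 = 25674 J

25674 J


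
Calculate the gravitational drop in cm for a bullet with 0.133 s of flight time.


drop = 0.5*g*t^2 = 0.5*9.81*0.133^2 = 0.0867645 m ≈ 8.676 cm

8.676 cm


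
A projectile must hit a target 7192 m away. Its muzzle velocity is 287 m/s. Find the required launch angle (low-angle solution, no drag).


sin(2*theta) = R*g/v0^2 = 7192*9.81/287^2 = 0.856554, theta = arcsin(0.856554)/2 = 29.47°

29.47 degrees


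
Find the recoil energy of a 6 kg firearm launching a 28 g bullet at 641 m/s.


v_r = m_p*v_p/m_gun = 0.028*641/6 = 2.99133 m/s, E_r = 0.5*m_gun*v_r^2 = 0.5*6*2.99133^2 = 26.84 J

26.84 J


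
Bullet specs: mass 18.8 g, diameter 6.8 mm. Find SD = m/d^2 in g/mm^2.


SD = m/d^2 = 18.8/6.8^2 = 0.4066 g/mm^2

0.4066 g/mm^2


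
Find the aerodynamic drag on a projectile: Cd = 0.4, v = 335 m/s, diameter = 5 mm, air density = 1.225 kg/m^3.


A = pi*(d/2)^2 = pi*(5/2000)^2 = 1.96350e-05 m^2
Fd = 0.5*Cd*rho*A*v^2 = 0.5*0.4*1.225*1.96350e-05*335^2 = 0.5399 N

0.5399 N


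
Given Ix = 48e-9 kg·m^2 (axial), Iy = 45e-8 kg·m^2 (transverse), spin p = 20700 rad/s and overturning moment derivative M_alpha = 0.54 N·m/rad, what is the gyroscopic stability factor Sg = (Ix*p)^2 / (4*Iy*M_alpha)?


Sg = Ix^2 * p^2 / (4 * Iy * M_alpha) = (48e-9)^2 * 20700^2 / (4 * 45e-8 * 0.54) = 1.016

1.016


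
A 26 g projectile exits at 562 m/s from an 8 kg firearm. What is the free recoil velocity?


v_recoil = m_p * v_p / m_gun = 0.026 * 562 / 8 = 1.827 m/s

1.827 m/s


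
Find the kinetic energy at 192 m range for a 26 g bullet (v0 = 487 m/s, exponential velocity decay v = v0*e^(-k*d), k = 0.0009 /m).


v = v0*exp(-k*d) = 487*exp(-0.0009*192) = 409.716 m/s
E = 0.5*m*v^2 = 0.5*0.026*409.716^2 = 2182 J

2182 J
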